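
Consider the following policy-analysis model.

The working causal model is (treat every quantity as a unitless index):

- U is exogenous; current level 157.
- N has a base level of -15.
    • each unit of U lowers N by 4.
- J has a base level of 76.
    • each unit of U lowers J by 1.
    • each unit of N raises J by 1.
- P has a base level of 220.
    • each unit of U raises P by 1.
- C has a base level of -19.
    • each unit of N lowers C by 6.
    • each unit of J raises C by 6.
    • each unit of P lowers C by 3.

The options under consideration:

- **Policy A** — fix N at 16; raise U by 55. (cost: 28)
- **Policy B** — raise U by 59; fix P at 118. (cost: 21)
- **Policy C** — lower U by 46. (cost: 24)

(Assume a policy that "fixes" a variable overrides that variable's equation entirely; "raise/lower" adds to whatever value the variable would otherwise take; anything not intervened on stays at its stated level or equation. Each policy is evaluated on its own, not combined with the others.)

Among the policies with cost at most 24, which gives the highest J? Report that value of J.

Policy B (U + 59, P := 118):
  U = 157 + 59 = 216
  N = -15 − 4·216 = -879
  J = 76 − 216 + (-879) = -1019
Policy C (U − 46):
  U = 157 − 46 = 111
  N = -15 − 4·111 = -459
  J = 76 − 111 + (-459) = -494
Comparing — Policy B: J=-1019, Policy C: J=-494. Highest is -494 (Policy C).

-494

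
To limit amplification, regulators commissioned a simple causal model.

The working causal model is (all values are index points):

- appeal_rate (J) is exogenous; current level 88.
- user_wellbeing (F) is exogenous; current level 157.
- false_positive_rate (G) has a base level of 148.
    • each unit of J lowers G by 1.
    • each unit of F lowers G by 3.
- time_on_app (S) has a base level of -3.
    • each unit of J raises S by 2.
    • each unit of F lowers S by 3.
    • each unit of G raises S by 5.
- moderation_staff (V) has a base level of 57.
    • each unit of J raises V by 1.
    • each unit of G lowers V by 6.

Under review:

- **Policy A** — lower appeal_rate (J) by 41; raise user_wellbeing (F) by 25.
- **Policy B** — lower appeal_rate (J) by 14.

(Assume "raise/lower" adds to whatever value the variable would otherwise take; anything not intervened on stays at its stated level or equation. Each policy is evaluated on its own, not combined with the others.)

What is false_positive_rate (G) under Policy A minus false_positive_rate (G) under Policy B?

Policy A (J − 41, F + 25):
  J = 88 − 41 = 47
  F = 157 + 25 = 182
  G = 148 − 47 − 3·182 = -445
Policy B (J − 14):
  J = 88 − 14 = 74
  F = 157
  G = 148 − 74 − 3·157 = -397
G: -445 − (-397) = -48

-48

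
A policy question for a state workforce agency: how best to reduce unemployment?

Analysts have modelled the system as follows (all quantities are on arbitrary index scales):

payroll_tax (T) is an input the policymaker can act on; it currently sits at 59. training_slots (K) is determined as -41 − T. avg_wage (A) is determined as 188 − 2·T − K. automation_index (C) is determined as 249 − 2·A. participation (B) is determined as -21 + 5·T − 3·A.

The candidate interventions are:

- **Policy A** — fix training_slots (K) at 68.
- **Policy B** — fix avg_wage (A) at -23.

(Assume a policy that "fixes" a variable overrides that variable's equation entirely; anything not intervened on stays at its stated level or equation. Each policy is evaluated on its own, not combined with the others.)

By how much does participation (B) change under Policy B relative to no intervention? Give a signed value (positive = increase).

579

Baseline:
  T = 59
  K = -41 − 59 = -100
  A = 188 − 2·59 − (-100) = 170
  B = -21 + 5·59 − 3·170 = -236
Policy B (A := -23):
  T = 59
  K = -41 − 59 = -100
  A = -23
  B = -21 + 5·59 − 3·(-23) = 343
Change in B: 343 − (-236) = 579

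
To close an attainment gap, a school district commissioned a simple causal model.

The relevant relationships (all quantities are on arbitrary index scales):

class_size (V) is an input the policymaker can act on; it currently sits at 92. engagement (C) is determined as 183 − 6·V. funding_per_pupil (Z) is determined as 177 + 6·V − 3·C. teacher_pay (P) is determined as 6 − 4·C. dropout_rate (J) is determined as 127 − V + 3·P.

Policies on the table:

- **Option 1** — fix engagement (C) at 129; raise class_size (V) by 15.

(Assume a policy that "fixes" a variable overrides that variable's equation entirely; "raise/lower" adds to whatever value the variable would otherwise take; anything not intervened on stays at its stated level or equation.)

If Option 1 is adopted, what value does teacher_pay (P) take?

-510

Option 1 (C := 129, V + 15):
  V = 92 + 15 = 107
  C = 129
  P = 6 − 4·129 = -510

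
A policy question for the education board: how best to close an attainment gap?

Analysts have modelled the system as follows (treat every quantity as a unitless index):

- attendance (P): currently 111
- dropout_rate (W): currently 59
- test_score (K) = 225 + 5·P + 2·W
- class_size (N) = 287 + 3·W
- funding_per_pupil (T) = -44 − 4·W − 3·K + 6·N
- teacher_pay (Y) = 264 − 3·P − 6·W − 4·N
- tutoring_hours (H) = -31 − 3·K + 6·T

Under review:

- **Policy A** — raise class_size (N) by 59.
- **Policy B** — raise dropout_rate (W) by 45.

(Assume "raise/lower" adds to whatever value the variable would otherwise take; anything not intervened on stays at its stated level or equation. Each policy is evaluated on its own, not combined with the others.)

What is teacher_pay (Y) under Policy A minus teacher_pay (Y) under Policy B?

574

Policy A (N + 59):
  P = 111
  W = 59
  N = 287 + 3·59 (+59 from intervention) = 523
  Y = 264 − 3·111 − 6·59 − 4·523 = -2515
Policy B (W + 45):
  P = 111
  W = 59 + 45 = 104
  N = 287 + 3·104 = 599
  Y = 264 − 3·111 − 6·104 − 4·599 = -3089
Y: -2515 − (-3089) = 574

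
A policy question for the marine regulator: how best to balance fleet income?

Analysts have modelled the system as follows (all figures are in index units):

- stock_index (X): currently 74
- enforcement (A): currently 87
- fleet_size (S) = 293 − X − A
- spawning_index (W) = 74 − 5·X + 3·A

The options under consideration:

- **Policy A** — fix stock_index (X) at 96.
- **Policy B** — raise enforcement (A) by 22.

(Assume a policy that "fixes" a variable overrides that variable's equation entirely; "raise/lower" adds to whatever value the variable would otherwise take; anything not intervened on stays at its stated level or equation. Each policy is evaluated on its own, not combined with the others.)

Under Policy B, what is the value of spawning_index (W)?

31

Policy B (A + 22):
  X = 74
  A = 87 + 22 = 109
  W = 74 − 5·74 + 3·109 = 31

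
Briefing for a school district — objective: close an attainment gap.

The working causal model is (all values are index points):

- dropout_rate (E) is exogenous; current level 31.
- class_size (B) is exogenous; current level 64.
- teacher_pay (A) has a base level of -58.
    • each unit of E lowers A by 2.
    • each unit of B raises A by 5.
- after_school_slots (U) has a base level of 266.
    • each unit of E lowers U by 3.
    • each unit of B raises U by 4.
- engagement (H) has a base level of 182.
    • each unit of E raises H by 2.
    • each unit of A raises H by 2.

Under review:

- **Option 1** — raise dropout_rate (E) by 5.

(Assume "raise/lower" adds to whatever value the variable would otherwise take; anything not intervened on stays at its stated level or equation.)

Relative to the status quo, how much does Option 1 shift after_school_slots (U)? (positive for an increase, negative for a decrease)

-15

Baseline:
  E = 31
  B = 64
  U = 266 − 3·31 + 4·64 = 429
Option 1 (E + 5):
  E = 31 + 5 = 36
  B = 64
  U = 266 − 3·36 + 4·64 = 414
Change in U: 414 − 429 = -15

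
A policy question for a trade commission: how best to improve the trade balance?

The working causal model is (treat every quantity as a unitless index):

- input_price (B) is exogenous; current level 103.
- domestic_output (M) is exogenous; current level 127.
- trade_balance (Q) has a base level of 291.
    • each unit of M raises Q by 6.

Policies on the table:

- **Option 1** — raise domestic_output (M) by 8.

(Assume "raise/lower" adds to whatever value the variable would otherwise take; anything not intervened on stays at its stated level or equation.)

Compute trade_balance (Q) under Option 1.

1101

Option 1 (M + 8):
  M = 127 + 8 = 135
  Q = 291 + 6·135 = 1101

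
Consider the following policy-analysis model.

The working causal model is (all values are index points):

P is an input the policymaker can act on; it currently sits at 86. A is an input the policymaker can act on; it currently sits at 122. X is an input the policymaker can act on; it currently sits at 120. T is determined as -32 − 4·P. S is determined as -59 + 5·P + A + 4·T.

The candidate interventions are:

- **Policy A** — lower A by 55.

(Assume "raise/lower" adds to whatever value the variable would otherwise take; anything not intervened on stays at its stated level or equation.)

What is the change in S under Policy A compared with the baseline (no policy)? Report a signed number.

Baseline:
  P = 86
  A = 122
  T = -32 − 4·86 = -376
  S = -59 + 5·86 + 122 + 4·(-376) = -1011
Policy A (A − 55):
  P = 86
  A = 122 − 55 = 67
  T = -32 − 4·86 = -376
  S = -59 + 5·86 + 67 + 4·(-376) = -1066
Change in S: -1066 − (-1011) = -55

-55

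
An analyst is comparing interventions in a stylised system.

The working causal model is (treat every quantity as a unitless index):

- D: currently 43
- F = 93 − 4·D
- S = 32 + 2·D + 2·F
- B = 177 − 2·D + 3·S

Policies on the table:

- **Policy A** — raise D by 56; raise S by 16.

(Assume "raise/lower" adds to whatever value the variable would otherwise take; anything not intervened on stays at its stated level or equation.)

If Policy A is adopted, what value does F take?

-303

Policy A (D + 56, S + 16):
  D = 43 + 56 = 99
  F = 93 − 4·99 = -303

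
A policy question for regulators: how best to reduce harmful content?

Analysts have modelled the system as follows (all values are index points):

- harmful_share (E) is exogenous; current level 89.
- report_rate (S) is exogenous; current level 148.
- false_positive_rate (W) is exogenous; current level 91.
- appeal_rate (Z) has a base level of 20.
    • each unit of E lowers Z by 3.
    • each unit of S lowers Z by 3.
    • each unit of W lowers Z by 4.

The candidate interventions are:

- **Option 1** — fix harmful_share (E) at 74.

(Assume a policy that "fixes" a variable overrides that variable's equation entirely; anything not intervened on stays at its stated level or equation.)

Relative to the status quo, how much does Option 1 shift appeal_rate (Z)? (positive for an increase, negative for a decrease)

Baseline:
  E = 89
  S = 148
  W = 91
  Z = 20 − 3·89 − 3·148 − 4·91 = -1055
Option 1 (E := 74):
  E = 74
  S = 148
  W = 91
  Z = 20 − 3·74 − 3·148 − 4·91 = -1010
Change in Z: -1010 − (-1055) = 45

45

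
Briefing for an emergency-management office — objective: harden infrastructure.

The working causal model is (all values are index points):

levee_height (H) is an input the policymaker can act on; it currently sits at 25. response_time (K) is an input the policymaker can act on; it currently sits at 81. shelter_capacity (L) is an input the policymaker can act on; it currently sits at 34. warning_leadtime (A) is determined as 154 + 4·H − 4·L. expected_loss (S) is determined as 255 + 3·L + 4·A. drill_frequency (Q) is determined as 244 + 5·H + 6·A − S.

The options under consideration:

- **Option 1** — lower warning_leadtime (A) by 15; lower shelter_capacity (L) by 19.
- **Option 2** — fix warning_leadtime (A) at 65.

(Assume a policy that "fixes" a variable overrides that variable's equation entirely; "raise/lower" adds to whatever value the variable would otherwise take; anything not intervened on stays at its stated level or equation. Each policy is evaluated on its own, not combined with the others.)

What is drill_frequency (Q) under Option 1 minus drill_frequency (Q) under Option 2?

285

Option 1 (A − 15, L − 19):
  H = 25
  L = 34 − 19 = 15
  A = 154 + 4·25 − 4·15 (−15 from intervention) = 179
  S = 255 + 3·15 + 4·179 = 1016
  Q = 244 + 5·25 + 6·179 − 1016 = 427
Option 2 (A := 65):
  H = 25
  L = 34
  A = 65
  S = 255 + 3·34 + 4·65 = 617
  Q = 244 + 5·25 + 6·65 − 617 = 142
Q: 427 − 142 = 285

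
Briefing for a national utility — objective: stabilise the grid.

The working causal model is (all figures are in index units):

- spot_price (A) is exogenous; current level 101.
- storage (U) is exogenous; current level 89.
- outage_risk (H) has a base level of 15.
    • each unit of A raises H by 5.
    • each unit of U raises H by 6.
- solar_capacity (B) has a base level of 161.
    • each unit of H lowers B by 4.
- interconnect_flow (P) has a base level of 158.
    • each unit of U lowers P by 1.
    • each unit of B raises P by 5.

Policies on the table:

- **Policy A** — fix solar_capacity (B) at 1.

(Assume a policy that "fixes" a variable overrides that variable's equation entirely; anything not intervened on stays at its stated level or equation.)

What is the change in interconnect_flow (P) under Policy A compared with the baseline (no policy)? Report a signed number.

20280

Baseline:
  A = 101
  U = 89
  H = 15 + 5·101 + 6·89 = 1054
  B = 161 − 4·1054 = -4055
  P = 158 − 89 + 5·(-4055) = -20206
Policy A (B := 1):
  A = 101
  U = 89
  H = 15 + 5·101 + 6·89 = 1054
  B = 1
  P = 158 − 89 + 5·1 = 74
Change in P: 74 − (-20206) = 20280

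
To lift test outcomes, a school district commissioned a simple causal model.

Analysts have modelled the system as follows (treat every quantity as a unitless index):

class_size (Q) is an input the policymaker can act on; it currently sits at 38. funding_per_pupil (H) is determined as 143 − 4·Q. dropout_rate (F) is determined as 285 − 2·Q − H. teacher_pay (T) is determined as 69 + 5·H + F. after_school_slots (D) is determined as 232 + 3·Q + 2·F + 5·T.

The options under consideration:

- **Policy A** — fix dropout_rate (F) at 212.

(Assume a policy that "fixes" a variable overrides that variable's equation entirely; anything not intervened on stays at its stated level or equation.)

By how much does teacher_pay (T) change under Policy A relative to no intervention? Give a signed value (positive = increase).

-6

Baseline:
  Q = 38
  H = 143 − 4·38 = -9
  F = 285 − 2·38 − (-9) = 218
  T = 69 + 5·(-9) + 218 = 242
Policy A (F := 212):
  Q = 38
  H = 143 − 4·38 = -9
  F = 212
  T = 69 + 5·(-9) + 212 = 236
Change in T: 236 − 242 = -6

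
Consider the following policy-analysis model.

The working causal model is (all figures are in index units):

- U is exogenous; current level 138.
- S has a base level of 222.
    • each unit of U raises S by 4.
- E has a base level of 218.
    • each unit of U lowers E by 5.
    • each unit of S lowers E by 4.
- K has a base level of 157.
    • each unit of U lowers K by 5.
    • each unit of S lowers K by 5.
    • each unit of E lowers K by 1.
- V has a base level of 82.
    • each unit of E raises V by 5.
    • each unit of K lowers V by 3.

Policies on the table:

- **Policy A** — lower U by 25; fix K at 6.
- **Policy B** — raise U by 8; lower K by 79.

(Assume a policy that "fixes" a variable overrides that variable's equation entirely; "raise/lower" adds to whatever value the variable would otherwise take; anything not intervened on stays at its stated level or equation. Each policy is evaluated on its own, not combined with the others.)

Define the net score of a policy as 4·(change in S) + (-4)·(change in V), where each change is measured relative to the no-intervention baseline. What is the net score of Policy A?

-808

Baseline:
  U = 138
  S = 222 + 4·138 = 774
  E = 218 − 5·138 − 4·774 = -3568
  K = 157 − 5·138 − 5·774 − (-3568) = -835
  V = 82 + 5·(-3568) − 3·(-835) = -15253
Policy A (U − 25, K := 6):
  U = 138 − 25 = 113
  S = 222 + 4·113 = 674
  E = 218 − 5·113 − 4·674 = -3043
  K = 6
  V = 82 + 5·(-3043) − 3·6 = -15151
ΔS = 674 − 774 = -100; ΔV = -15151 − (-15253) = 102
Score = 4·(-100) + (-4)·102 = -808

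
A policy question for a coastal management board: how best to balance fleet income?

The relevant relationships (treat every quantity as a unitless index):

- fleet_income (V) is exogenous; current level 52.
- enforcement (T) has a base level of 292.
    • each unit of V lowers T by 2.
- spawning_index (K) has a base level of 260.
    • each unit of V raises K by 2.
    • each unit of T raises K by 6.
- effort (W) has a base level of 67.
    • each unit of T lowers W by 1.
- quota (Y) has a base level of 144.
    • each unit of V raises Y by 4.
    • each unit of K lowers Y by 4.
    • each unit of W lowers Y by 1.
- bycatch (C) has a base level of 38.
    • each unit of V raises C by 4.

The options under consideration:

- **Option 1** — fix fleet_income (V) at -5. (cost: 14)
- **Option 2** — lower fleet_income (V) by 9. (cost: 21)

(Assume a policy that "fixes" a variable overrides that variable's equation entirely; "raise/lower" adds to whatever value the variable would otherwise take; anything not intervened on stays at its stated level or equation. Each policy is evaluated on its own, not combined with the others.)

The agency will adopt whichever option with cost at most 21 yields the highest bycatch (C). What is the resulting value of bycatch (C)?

210

Option 1 (V := -5):
  V = -5
  C = 38 + 4·(-5) = 18
Option 2 (V − 9):
  V = 52 − 9 = 43
  C = 38 + 4·43 = 210
Comparing — Option 1: C=18, Option 2: C=210. Highest is 210 (Option 2).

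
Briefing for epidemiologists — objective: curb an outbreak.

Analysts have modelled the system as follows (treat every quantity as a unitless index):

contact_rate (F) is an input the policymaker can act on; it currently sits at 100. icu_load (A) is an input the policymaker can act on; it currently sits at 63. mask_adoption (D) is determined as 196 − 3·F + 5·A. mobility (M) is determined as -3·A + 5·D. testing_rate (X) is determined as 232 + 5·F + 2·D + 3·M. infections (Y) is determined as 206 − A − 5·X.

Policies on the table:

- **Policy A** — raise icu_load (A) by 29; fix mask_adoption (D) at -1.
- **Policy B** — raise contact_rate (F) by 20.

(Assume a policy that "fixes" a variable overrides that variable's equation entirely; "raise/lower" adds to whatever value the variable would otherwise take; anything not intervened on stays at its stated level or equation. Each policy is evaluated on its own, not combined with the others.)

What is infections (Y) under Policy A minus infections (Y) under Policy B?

14696

Policy A (A + 29, D := -1):
  F = 100
  A = 63 + 29 = 92
  D = -1
  M = 0 − 3·92 + 5·(-1) = -281
  X = 232 + 5·100 + 2·(-1) + 3·(-281) = -113
  Y = 206 − 92 − 5·(-113) = 679
Policy B (F + 20):
  F = 100 + 20 = 120
  A = 63
  D = 196 − 3·120 + 5·63 = 151
  M = 0 − 3·63 + 5·151 = 566
  X = 232 + 5·120 + 2·151 + 3·566 = 2832
  Y = 206 − 63 − 5·2832 = -14017
Y: 679 − (-14017) = 14696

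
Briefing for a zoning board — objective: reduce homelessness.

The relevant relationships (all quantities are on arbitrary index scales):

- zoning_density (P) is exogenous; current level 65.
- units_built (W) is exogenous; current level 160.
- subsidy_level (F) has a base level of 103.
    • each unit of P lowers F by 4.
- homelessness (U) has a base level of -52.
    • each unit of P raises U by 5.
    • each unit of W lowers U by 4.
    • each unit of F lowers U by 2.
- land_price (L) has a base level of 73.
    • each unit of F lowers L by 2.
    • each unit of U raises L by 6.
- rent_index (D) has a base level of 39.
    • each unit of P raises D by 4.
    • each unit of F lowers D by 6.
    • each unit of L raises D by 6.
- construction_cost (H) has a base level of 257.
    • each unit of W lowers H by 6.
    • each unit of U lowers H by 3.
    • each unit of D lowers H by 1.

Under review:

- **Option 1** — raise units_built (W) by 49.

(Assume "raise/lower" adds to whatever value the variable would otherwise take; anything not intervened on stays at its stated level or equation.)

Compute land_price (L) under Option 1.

Option 1 (W + 49):
  P = 65
  W = 160 + 49 = 209
  F = 103 − 4·65 = -157
  U = -52 + 5·65 − 4·209 − 2·(-157) = -249
  L = 73 − 2·(-157) + 6·(-249) = -1107

-1107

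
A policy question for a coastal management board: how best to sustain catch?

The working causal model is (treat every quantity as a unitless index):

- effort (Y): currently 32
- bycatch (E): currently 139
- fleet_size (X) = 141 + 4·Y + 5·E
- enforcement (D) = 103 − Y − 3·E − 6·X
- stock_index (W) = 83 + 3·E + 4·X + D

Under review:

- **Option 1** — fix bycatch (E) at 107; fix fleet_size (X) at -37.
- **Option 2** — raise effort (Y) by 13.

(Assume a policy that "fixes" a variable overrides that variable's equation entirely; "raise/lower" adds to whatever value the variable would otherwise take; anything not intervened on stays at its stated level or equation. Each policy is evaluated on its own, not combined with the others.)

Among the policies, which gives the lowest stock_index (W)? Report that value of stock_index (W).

Option 1 (E := 107, X := -37):
  Y = 32
  E = 107
  X = -37
  D = 103 − 32 − 3·107 − 6·(-37) = -28
  W = 83 + 3·107 + 4·(-37) + (-28) = 228
Option 2 (Y + 13):
  Y = 32 + 13 = 45
  E = 139
  X = 141 + 4·45 + 5·139 = 1016
  D = 103 − 45 − 3·139 − 6·1016 = -6455
  W = 83 + 3·139 + 4·1016 + (-6455) = -1891
Comparing — Option 1: W=228, Option 2: W=-1891. Lowest is -1891 (Option 2).

-1891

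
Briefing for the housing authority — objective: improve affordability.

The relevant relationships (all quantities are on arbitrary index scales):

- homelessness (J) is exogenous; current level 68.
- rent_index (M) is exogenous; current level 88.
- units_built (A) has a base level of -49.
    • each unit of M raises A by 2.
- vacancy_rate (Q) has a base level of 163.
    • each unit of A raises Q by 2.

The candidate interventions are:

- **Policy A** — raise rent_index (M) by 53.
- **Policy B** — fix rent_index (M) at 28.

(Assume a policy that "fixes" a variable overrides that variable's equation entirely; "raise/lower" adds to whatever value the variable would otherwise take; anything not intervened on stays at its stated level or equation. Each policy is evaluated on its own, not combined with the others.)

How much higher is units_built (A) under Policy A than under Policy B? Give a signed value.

226

Policy A (M + 53):
  M = 88 + 53 = 141
  A = -49 + 2·141 = 233
Policy B (M := 28):
  M = 28
  A = -49 + 2·28 = 7
A: 233 − 7 = 226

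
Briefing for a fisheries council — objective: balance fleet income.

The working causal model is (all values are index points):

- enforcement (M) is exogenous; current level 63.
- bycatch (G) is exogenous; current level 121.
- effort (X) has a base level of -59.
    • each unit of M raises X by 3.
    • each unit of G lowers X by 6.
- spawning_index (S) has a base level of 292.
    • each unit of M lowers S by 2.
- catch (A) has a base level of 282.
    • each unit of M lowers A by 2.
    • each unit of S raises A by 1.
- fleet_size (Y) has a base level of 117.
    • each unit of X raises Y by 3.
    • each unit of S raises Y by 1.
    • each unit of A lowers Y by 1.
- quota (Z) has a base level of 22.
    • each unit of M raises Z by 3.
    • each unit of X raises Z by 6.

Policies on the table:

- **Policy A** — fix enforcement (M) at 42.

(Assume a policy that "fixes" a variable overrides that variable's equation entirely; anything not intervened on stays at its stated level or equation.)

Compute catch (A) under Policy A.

Policy A (M := 42):
  M = 42
  S = 292 − 2·42 = 208
  A = 282 − 2·42 + 208 = 406

406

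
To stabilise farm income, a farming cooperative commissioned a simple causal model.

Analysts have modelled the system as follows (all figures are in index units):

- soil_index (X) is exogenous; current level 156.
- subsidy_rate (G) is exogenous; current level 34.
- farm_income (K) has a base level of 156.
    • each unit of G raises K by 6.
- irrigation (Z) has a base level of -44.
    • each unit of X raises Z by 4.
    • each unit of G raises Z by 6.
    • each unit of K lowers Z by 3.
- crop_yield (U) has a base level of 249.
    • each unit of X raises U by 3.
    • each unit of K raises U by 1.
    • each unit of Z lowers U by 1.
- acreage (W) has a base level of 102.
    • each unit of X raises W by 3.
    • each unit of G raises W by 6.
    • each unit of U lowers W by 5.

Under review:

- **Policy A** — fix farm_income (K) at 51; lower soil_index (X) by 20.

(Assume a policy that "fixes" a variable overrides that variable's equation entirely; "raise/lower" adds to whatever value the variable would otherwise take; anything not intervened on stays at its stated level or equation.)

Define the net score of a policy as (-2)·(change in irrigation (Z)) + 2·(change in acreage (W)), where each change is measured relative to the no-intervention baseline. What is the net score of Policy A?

Baseline:
  X = 156
  G = 34
  K = 156 + 6·34 = 360
  Z = -44 + 4·156 + 6·34 − 3·360 = -296
  U = 249 + 3·156 + 360 − (-296) = 1373
  W = 102 + 3·156 + 6·34 − 5·1373 = -6091
Policy A (K := 51, X − 20):
  X = 156 − 20 = 136
  G = 34
  K = 51
  Z = -44 + 4·136 + 6·34 − 3·51 = 551
  U = 249 + 3·136 + 51 − 551 = 157
  W = 102 + 3·136 + 6·34 − 5·157 = -71
ΔZ = 551 − (-296) = 847; ΔW = -71 − (-6091) = 6020
Score = (-2)·847 + 2·6020 = 10346

10346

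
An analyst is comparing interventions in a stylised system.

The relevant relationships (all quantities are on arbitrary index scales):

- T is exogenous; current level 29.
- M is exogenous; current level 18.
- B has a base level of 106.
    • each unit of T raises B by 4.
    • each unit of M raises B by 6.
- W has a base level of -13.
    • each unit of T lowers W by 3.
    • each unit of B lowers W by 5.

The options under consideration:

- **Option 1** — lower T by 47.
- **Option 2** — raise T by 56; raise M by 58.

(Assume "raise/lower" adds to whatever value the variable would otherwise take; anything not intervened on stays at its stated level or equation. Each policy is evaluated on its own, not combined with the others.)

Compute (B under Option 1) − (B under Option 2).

Option 1 (T − 47):
  T = 29 − 47 = -18
  M = 18
  B = 106 + 4·(-18) + 6·18 = 142
Option 2 (T + 56, M + 58):
  T = 29 + 56 = 85
  M = 18 + 58 = 76
  B = 106 + 4·85 + 6·76 = 902
B: 142 − 902 = -760

-760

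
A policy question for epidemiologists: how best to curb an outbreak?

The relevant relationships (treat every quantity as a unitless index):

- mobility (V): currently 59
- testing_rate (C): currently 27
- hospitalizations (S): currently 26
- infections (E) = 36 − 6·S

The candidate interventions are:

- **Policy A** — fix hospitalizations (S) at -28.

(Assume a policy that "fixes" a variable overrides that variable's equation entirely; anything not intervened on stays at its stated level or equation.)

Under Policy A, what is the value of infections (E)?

Policy A (S := -28):
  S = -28
  E = 36 − 6·(-28) = 204

204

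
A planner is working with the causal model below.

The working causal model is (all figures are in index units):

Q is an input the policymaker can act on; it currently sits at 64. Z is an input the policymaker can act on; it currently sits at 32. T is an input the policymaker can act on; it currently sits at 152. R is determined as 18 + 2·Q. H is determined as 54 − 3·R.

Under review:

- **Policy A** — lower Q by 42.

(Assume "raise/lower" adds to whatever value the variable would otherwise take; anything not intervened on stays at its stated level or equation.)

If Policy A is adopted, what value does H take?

Policy A (Q − 42):
  Q = 64 − 42 = 22
  R = 18 + 2·22 = 62
  H = 54 − 3·62 = -132

-132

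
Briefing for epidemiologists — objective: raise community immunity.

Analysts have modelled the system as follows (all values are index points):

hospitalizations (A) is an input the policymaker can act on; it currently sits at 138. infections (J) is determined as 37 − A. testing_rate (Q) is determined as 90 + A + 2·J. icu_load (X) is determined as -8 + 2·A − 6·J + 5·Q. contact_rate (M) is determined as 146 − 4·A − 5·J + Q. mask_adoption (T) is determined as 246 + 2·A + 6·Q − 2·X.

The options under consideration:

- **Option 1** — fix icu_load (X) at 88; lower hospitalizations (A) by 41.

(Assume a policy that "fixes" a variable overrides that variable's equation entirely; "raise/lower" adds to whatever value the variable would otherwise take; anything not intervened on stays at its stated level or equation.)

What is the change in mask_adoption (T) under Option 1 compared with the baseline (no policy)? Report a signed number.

1996

Baseline:
  A = 138
  J = 37 − 138 = -101
  Q = 90 + 138 + 2·(-101) = 26
  X = -8 + 2·138 − 6·(-101) + 5·26 = 1004
  T = 246 + 2·138 + 6·26 − 2·1004 = -1330
Option 1 (X := 88, A − 41):
  A = 138 − 41 = 97
  J = 37 − 97 = -60
  Q = 90 + 97 + 2·(-60) = 67
  X = 88
  T = 246 + 2·97 + 6·67 − 2·88 = 666
Change in T: 666 − (-1330) = 1996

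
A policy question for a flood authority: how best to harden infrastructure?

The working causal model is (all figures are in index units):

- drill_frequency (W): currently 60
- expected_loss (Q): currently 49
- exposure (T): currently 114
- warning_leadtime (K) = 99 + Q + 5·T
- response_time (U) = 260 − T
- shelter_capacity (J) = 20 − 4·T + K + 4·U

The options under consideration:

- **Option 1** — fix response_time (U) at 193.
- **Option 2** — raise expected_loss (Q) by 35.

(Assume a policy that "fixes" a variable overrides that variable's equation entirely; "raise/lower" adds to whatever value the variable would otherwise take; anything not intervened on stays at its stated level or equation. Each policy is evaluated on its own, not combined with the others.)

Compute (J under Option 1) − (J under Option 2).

153

Option 1 (U := 193):
  Q = 49
  T = 114
  K = 99 + 49 + 5·114 = 718
  U = 193
  J = 20 − 4·114 + 718 + 4·193 = 1054
Option 2 (Q + 35):
  Q = 49 + 35 = 84
  T = 114
  K = 99 + 84 + 5·114 = 753
  U = 260 − 114 = 146
  J = 20 − 4·114 + 753 + 4·146 = 901
J: 1054 − 901 = 153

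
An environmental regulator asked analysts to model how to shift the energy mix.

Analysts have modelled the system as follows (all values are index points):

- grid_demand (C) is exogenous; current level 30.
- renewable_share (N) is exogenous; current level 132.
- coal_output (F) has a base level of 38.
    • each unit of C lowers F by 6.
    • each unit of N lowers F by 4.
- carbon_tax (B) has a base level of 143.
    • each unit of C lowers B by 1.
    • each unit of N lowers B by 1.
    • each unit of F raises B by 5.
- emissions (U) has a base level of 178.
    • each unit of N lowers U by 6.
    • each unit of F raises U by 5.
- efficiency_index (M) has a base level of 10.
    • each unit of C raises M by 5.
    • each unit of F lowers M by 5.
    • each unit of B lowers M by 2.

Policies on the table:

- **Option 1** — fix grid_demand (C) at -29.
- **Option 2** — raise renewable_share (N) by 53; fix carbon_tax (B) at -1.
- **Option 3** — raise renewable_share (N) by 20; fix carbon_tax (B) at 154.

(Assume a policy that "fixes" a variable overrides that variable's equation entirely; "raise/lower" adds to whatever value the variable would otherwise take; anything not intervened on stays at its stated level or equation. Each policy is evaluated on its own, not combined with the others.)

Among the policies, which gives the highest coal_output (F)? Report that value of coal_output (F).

Option 1 (C := -29):
  C = -29
  N = 132
  F = 38 − 6·(-29) − 4·132 = -316
Option 2 (N + 53, B := -1):
  C = 30
  N = 132 + 53 = 185
  F = 38 − 6·30 − 4·185 = -882
Option 3 (N + 20, B := 154):
  C = 30
  N = 132 + 20 = 152
  F = 38 − 6·30 − 4·152 = -750
Comparing — Option 1: F=-316, Option 2: F=-882, Option 3: F=-750. Highest is -316 (Option 1).

-316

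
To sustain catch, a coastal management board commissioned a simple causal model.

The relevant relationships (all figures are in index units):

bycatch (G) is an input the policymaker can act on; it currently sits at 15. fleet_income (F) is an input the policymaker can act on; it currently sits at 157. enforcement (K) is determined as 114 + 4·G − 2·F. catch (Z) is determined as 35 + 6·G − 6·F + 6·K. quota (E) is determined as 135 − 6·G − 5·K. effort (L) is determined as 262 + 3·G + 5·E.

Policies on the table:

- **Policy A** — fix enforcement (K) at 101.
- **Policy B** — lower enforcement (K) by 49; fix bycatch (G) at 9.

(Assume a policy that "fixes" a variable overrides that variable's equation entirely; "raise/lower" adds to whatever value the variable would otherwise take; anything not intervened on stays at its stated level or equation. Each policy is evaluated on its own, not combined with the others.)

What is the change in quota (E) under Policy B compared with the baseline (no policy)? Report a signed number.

401

Baseline:
  G = 15
  F = 157
  K = 114 + 4·15 − 2·157 = -140
  E = 135 − 6·15 − 5·(-140) = 745
Policy B (K − 49, G := 9):
  G = 9
  F = 157
  K = 114 + 4·9 − 2·157 (−49 from intervention) = -213
  E = 135 − 6·9 − 5·(-213) = 1146
Change in E: 1146 − 745 = 401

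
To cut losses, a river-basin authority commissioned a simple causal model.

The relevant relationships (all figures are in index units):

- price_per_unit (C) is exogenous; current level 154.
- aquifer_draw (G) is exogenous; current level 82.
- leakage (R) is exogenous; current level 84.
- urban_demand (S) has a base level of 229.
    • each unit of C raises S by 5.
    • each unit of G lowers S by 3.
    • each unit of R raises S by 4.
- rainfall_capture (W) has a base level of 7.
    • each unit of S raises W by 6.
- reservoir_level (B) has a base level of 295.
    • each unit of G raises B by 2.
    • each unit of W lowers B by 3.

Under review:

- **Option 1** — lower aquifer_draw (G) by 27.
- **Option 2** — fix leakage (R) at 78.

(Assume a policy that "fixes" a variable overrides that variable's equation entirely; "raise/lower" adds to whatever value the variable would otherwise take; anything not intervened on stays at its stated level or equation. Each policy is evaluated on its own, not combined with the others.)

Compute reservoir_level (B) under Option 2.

-18732

Option 2 (R := 78):
  C = 154
  G = 82
  R = 78
  S = 229 + 5·154 − 3·82 + 4·78 = 1065
  W = 7 + 6·1065 = 6397
  B = 295 + 2·82 − 3·6397 = -18732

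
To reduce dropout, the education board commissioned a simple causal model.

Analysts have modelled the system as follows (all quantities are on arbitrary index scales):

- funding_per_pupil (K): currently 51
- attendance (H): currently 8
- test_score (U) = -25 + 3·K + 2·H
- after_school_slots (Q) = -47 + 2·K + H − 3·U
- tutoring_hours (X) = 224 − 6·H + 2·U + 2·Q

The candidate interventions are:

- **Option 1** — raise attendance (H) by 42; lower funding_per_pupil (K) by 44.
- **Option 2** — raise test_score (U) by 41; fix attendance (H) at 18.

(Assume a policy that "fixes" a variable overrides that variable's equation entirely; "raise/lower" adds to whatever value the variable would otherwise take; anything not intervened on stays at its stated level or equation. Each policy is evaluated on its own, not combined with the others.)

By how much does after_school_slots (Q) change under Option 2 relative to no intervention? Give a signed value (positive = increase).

Baseline:
  K = 51
  H = 8
  U = -25 + 3·51 + 2·8 = 144
  Q = -47 + 2·51 + 8 − 3·144 = -369
Option 2 (U + 41, H := 18):
  K = 51
  H = 18
  U = -25 + 3·51 + 2·18 (+41 from intervention) = 205
  Q = -47 + 2·51 + 18 − 3·205 = -542
Change in Q: -542 − (-369) = -173

-173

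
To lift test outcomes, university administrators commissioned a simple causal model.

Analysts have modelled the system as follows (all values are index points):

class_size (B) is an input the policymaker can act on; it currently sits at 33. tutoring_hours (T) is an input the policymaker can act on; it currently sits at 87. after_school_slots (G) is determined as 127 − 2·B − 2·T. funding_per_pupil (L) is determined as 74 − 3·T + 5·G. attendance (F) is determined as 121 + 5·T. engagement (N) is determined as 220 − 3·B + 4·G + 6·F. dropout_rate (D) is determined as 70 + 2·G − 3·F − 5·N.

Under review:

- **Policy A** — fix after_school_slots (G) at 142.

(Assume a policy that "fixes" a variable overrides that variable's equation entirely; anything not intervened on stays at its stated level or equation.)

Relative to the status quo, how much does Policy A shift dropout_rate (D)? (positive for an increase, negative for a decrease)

-4590

Baseline:
  B = 33
  T = 87
  G = 127 − 2·33 − 2·87 = -113
  F = 121 + 5·87 = 556
  N = 220 − 3·33 + 4·(-113) + 6·556 = 3005
  D = 70 + 2·(-113) − 3·556 − 5·3005 = -16849
Policy A (G := 142):
  B = 33
  T = 87
  G = 142
  F = 121 + 5·87 = 556
  N = 220 − 3·33 + 4·142 + 6·556 = 4025
  D = 70 + 2·142 − 3·556 − 5·4025 = -21439
Change in D: -21439 − (-16849) = -4590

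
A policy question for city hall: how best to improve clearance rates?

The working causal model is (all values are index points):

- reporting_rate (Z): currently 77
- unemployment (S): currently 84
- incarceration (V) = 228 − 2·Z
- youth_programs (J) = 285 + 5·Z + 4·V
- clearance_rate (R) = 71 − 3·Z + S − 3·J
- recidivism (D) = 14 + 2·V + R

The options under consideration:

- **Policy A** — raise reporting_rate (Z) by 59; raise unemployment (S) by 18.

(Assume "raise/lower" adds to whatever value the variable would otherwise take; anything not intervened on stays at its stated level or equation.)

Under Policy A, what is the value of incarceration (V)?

Policy A (Z + 59, S + 18):
  Z = 77 + 59 = 136
  V = 228 − 2·136 = -44

-44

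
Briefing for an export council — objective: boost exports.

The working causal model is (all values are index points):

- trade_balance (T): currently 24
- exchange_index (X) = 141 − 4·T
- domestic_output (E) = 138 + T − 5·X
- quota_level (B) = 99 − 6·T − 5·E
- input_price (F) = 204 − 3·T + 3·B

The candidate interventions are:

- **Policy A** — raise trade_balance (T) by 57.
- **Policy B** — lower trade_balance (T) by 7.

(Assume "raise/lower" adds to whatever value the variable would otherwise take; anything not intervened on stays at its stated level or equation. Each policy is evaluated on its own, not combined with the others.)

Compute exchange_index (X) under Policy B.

73

Policy B (T − 7):
  T = 24 − 7 = 17
  X = 141 − 4·17 = 73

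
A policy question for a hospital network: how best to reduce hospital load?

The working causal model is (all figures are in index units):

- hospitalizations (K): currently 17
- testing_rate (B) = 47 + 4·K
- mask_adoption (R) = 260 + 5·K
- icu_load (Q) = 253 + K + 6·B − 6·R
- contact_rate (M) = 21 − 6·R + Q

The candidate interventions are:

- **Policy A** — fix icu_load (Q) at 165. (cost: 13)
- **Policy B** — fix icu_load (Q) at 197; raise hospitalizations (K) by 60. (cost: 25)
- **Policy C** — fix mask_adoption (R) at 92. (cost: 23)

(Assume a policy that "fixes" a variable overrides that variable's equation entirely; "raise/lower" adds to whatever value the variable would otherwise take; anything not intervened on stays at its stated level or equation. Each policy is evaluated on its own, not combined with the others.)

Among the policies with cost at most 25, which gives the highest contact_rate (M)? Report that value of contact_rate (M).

Policy A (Q := 165):
  K = 17
  B = 47 + 4·17 = 115
  R = 260 + 5·17 = 345
  Q = 165
  M = 21 − 6·345 + 165 = -1884
Policy B (Q := 197, K + 60):
  K = 17 + 60 = 77
  B = 47 + 4·77 = 355
  R = 260 + 5·77 = 645
  Q = 197
  M = 21 − 6·645 + 197 = -3652
Policy C (R := 92):
  K = 17
  B = 47 + 4·17 = 115
  R = 92
  Q = 253 + 17 + 6·115 − 6·92 = 408
  M = 21 − 6·92 + 408 = -123
Comparing — Policy A: M=-1884, Policy B: M=-3652, Policy C: M=-123. Highest is -123 (Policy C).

-123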